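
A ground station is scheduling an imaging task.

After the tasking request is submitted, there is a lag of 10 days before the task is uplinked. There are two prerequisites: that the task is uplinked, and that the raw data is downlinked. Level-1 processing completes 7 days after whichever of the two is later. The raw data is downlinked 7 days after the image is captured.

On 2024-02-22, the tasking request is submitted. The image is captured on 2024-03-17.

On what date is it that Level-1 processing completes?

The tasking request is submitted: Feb 22, 2024.
The task is uplinked: Feb 22, 2024 + 10 days = Mar 3, 2024.
The image is captured: Mar 17, 2024.
The raw data is downlinked: Mar 17, 2024 + 7 days = Mar 24, 2024.
Both prerequisites met — the task is uplinked (Mar 3, 2024), the raw data is downlinked (Mar 24, 2024); the later is Mar 24, 2024.
Level-1 processing completes: Mar 24, 2024 + 7 days = Mar 31, 2024.

2024-03-31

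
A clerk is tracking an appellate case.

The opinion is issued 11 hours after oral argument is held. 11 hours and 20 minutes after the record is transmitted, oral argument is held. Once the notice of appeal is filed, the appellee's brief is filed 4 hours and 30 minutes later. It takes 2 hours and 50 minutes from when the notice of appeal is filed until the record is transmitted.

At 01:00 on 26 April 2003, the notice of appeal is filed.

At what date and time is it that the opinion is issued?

02:10 on 27 April 2003

The notice of appeal is filed: 01:00 Apr 26, 2003.
The record is transmitted: 01:00 Apr 26, 2003 + 2h50m = 03:50 Apr 26, 2003.
Oral argument is held: 03:50 Apr 26, 2003 + 11h20m = 15:10 Apr 26, 2003.
The opinion is issued: 15:10 Apr 26, 2003 + 11h = 02:10 Apr 27, 2003.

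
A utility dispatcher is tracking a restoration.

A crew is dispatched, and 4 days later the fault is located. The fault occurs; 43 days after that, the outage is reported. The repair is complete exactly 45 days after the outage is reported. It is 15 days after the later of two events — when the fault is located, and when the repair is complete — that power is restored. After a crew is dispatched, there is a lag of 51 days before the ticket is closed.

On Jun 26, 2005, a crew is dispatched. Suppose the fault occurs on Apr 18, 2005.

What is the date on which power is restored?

Jul 30, 2005

A crew is dispatched: Jun 26, 2005.
The fault is located: Jun 26, 2005 + 4 days = Jun 30, 2005.
The fault occurs: Apr 18, 2005.
The outage is reported: Apr 18, 2005 + 43 days = May 31, 2005.
The repair is complete: May 31, 2005 + 45 days = Jul 15, 2005.
Both prerequisites met — the fault is located (Jun 30, 2005), the repair is complete (Jul 15, 2005); the later is Jul 15, 2005.
Power is restored: Jul 15, 2005 + 15 days = Jul 30, 2005.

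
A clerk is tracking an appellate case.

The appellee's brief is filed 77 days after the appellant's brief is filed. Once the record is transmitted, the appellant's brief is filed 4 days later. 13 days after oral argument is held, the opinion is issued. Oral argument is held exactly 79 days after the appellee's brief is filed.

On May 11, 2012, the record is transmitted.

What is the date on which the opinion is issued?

The record is transmitted: May 11, 2012.
The appellant's brief is filed: May 11, 2012 + 4 days = May 15, 2012.
The appellee's brief is filed: May 15, 2012 + 77 days = Jul 31, 2012.
Oral argument is held: Jul 31, 2012 + 79 days = Oct 18, 2012.
The opinion is issued: Oct 18, 2012 + 13 days = Oct 31, 2012.

Oct 31, 2012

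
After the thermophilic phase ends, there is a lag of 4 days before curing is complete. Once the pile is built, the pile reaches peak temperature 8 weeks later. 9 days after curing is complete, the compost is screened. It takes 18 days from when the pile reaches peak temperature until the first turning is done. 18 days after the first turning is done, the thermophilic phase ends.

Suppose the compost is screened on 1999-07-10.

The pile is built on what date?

1999-03-27

The compost is screened: Jul 10, 1999.
Curing is complete: Jul 10, 1999 − 9 days = Jul 1, 1999.
The thermophilic phase ends: Jul 1, 1999 − 4 days = Jun 27, 1999.
The first turning is done: Jun 27, 1999 − 18 days = Jun 9, 1999.
The pile reaches peak temperature: Jun 9, 1999 − 18 days = May 22, 1999.
The pile is built: May 22, 1999 − 8 weeks = Mar 27, 1999.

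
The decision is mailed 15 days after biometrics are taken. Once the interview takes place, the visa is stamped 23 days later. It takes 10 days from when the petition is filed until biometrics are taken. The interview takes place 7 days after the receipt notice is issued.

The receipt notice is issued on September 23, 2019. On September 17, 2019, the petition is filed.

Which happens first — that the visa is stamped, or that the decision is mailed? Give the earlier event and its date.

The receipt notice is issued: Sep 23, 2019.
The interview takes place: Sep 23, 2019 + 7 days = Sep 30, 2019.
The visa is stamped: Sep 30, 2019 + 23 days = Oct 23, 2019.
The petition is filed: Sep 17, 2019.
Biometrics are taken: Sep 17, 2019 + 10 days = Sep 27, 2019.
The decision is mailed: Sep 27, 2019 + 15 days = Oct 12, 2019.
Comparing: the visa is stamped on Oct 23, 2019 vs the decision is mailed on Oct 12, 2019. Earlier: the decision is mailed.

The decision is mailed — October 12, 2019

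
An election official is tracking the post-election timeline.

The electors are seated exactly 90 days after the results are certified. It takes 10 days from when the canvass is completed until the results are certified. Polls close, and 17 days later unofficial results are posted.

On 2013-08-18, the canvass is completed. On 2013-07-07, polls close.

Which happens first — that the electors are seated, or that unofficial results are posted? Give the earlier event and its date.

The canvass is completed: Aug 18, 2013.
The results are certified: Aug 18, 2013 + 10 days = Aug 28, 2013.
The electors are seated: Aug 28, 2013 + 90 days = Nov 26, 2013.
Polls close: Jul 7, 2013.
Unofficial results are posted: Jul 7, 2013 + 17 days = Jul 24, 2013.
Comparing: the electors are seated on Nov 26, 2013 vs unofficial results are posted on Jul 24, 2013. Earlier: unofficial results are posted.

Unofficial results are posted — 2013-07-24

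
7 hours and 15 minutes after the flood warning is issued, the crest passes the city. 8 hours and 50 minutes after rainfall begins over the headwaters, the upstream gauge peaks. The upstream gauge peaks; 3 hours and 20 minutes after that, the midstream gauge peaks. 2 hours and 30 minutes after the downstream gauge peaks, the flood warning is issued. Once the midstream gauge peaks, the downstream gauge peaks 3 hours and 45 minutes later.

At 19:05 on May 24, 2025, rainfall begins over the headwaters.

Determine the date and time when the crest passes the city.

Rainfall begins over the headwaters: 19:05 May 24, 2025.
The upstream gauge peaks: 19:05 May 24, 2025 + 8h50m = 03:55 May 25, 2025.
The midstream gauge peaks: 03:55 May 25, 2025 + 3h20m = 07:15 May 25, 2025.
The downstream gauge peaks: 07:15 May 25, 2025 + 3h45m = 11:00 May 25, 2025.
The flood warning is issued: 11:00 May 25, 2025 + 2h30m = 13:30 May 25, 2025.
The crest passes the city: 13:30 May 25, 2025 + 7h15m = 20:45 May 25, 2025.

20:45 on May 25, 2025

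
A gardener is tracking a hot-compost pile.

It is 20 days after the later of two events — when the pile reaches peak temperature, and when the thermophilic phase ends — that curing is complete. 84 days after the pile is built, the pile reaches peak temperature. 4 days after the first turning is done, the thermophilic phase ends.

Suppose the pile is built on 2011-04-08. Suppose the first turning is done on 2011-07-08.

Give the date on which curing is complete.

2011-08-01

The pile is built: Apr 8, 2011.
The pile reaches peak temperature: Apr 8, 2011 + 84 days = Jul 1, 2011.
The first turning is done: Jul 8, 2011.
The thermophilic phase ends: Jul 8, 2011 + 4 days = Jul 12, 2011.
Both prerequisites met — the pile reaches peak temperature (Jul 1, 2011), the thermophilic phase ends (Jul 12, 2011); the later is Jul 12, 2011.
Curing is complete: Jul 12, 2011 + 20 days = Aug 1, 2011.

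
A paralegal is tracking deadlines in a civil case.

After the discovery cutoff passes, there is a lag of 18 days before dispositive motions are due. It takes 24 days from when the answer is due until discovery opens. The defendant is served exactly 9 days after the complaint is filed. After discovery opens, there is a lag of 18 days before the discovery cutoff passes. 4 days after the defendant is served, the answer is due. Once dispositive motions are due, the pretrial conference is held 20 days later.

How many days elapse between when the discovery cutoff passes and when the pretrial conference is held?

Causal path: the discovery cutoff passes → dispositive motions are due → the pretrial conference is held.
Total delay along the path: 18 + 20 = 38 days.

38 days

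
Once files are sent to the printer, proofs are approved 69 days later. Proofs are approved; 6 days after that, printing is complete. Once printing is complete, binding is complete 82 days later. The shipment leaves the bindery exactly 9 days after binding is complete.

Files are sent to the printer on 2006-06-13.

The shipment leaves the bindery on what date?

2006-11-26

Files are sent to the printer: Jun 13, 2006.
Proofs are approved: Jun 13, 2006 + 69 days = Aug 21, 2006.
Printing is complete: Aug 21, 2006 + 6 days = Aug 27, 2006.
Binding is complete: Aug 27, 2006 + 82 days = Nov 17, 2006.
The shipment leaves the bindery: Nov 17, 2006 + 9 days = Nov 26, 2006.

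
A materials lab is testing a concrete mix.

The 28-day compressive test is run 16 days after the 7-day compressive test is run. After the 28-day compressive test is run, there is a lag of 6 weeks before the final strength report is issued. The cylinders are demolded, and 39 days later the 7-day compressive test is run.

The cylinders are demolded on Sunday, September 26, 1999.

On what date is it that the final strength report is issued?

The cylinders are demolded: Sep 26, 1999.
The 7-day compressive test is run: Sep 26, 1999 + 39 days = Nov 4, 1999.
The 28-day compressive test is run: Nov 4, 1999 + 16 days = Nov 20, 1999.
The final strength report is issued: Nov 20, 1999 + 6 weeks = Jan 1, 2000.

Saturday, January 1, 2000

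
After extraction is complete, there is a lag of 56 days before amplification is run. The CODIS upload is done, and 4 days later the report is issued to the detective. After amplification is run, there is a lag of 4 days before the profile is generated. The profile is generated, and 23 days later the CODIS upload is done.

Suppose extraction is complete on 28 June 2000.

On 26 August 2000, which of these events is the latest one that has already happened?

Extraction is complete: Jun 28, 2000.
Amplification is run: Jun 28, 2000 + 56 days = Aug 23, 2000.
The profile is generated: Aug 23, 2000 + 4 days = Aug 27, 2000.
The CODIS upload is done: Aug 27, 2000 + 23 days = Sep 19, 2000.
The report is issued to the detective: Sep 19, 2000 + 4 days = Sep 23, 2000.
Aug 26, 2000 falls between when amplification is run (Aug 23, 2000) and when the profile is generated (Aug 27, 2000).

Amplification is run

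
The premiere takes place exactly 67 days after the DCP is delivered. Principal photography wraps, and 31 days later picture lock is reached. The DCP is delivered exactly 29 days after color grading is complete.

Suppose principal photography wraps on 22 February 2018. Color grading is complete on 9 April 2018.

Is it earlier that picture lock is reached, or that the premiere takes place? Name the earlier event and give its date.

Picture lock is reached — 25 March 2018

Principal photography wraps: Feb 22, 2018.
Picture lock is reached: Feb 22, 2018 + 31 days = Mar 25, 2018.
Color grading is complete: Apr 9, 2018.
The DCP is delivered: Apr 9, 2018 + 29 days = May 8, 2018.
The premiere takes place: May 8, 2018 + 67 days = Jul 14, 2018.
Comparing: picture lock is reached on Mar 25, 2018 vs the premiere takes place on Jul 14, 2018. Earlier: picture lock is reached.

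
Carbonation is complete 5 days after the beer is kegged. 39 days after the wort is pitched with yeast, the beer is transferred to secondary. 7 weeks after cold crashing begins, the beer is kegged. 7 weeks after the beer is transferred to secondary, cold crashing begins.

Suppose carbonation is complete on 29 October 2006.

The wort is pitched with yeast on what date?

9 June 2006

Carbonation is complete: Oct 29, 2006.
The beer is kegged: Oct 29, 2006 − 5 days = Oct 24, 2006.
Cold crashing begins: Oct 24, 2006 − 7 weeks = Sep 5, 2006.
The beer is transferred to secondary: Sep 5, 2006 − 7 weeks = Jul 18, 2006.
The wort is pitched with yeast: Jul 18, 2006 − 39 days = Jun 9, 2006.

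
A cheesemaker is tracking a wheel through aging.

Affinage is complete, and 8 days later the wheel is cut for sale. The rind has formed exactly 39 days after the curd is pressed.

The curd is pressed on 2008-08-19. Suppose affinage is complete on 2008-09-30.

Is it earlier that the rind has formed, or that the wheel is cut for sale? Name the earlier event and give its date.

The rind has formed — 2008-09-27

The curd is pressed: Aug 19, 2008.
The rind has formed: Aug 19, 2008 + 39 days = Sep 27, 2008.
Affinage is complete: Sep 30, 2008.
The wheel is cut for sale: Sep 30, 2008 + 8 days = Oct 8, 2008.
Comparing: the rind has formed on Sep 27, 2008 vs the wheel is cut for sale on Oct 8, 2008. Earlier: the rind has formed.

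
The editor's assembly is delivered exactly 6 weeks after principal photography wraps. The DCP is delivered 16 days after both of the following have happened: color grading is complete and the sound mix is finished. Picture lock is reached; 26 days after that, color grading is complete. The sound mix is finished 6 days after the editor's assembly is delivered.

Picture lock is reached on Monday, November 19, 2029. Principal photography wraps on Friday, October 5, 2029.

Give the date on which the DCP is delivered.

Picture lock is reached: Nov 19, 2029.
Color grading is complete: Nov 19, 2029 + 26 days = Dec 15, 2029.
Principal photography wraps: Oct 5, 2029.
The editor's assembly is delivered: Oct 5, 2029 + 6 weeks = Nov 16, 2029.
The sound mix is finished: Nov 16, 2029 + 6 days = Nov 22, 2029.
Both prerequisites met — color grading is complete (Dec 15, 2029), the sound mix is finished (Nov 22, 2029); the later is Dec 15, 2029.
The DCP is delivered: Dec 15, 2029 + 16 days = Dec 31, 2029.

Monday, December 31, 2029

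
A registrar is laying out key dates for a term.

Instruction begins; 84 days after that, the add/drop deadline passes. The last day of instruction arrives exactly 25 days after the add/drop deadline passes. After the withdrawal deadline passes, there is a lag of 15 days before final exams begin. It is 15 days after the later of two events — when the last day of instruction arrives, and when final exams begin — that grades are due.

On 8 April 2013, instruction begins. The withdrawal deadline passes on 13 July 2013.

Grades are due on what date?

Instruction begins: Apr 8, 2013.
The add/drop deadline passes: Apr 8, 2013 + 84 days = Jul 1, 2013.
The last day of instruction arrives: Jul 1, 2013 + 25 days = Jul 26, 2013.
The withdrawal deadline passes: Jul 13, 2013.
Final exams begin: Jul 13, 2013 + 15 days = Jul 28, 2013.
Both prerequisites met — the last day of instruction arrives (Jul 26, 2013), final exams begin (Jul 28, 2013); the later is Jul 28, 2013.
Grades are due: Jul 28, 2013 + 15 days = Aug 12, 2013.

12 August 2013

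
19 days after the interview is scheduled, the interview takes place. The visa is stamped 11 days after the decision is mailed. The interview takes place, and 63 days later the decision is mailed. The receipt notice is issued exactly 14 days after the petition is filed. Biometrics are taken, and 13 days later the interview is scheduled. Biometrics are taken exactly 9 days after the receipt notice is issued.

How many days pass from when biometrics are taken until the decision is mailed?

Causal path: biometrics are taken → the interview is scheduled → the interview takes place → the decision is mailed.
Total delay along the path: 13 + 19 + 63 = 95 days.

95 days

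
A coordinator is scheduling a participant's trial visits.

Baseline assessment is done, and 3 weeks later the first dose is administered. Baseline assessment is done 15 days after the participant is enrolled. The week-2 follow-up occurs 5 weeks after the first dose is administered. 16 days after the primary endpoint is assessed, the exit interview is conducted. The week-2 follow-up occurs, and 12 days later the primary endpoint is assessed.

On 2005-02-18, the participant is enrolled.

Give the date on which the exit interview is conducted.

The participant is enrolled: Feb 18, 2005.
Baseline assessment is done: Feb 18, 2005 + 15 days = Mar 5, 2005.
The first dose is administered: Mar 5, 2005 + 3 weeks = Mar 26, 2005.
The week-2 follow-up occurs: Mar 26, 2005 + 5 weeks = Apr 30, 2005.
The primary endpoint is assessed: Apr 30, 2005 + 12 days = May 12, 2005.
The exit interview is conducted: May 12, 2005 + 16 days = May 28, 2005.

2005-05-28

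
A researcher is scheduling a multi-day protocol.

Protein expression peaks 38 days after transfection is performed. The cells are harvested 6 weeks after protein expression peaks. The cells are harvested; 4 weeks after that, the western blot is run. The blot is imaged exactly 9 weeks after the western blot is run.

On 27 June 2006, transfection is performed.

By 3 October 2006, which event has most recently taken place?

Transfection is performed: Jun 27, 2006.
Protein expression peaks: Jun 27, 2006 + 38 days = Aug 4, 2006.
The cells are harvested: Aug 4, 2006 + 6 weeks = Sep 15, 2006.
The western blot is run: Sep 15, 2006 + 4 weeks = Oct 13, 2006.
The blot is imaged: Oct 13, 2006 + 9 weeks = Dec 15, 2006.
Oct 3, 2006 falls between when the cells are harvested (Sep 15, 2006) and when the western blot is run (Oct 13, 2006).

The cells are harvested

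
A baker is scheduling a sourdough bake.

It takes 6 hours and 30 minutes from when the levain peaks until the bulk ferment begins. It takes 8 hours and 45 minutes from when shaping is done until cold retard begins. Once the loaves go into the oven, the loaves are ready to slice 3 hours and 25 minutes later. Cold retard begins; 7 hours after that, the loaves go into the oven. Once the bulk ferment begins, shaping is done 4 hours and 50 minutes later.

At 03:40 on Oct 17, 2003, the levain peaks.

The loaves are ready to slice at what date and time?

The levain peaks: 03:40 Oct 17, 2003.
The bulk ferment begins: 03:40 Oct 17, 2003 + 6h30m = 10:10 Oct 17, 2003.
Shaping is done: 10:10 Oct 17, 2003 + 4h50m = 15:00 Oct 17, 2003.
Cold retard begins: 15:00 Oct 17, 2003 + 8h45m = 23:45 Oct 17, 2003.
The loaves go into the oven: 23:45 Oct 17, 2003 + 7h = 06:45 Oct 18, 2003.
The loaves are ready to slice: 06:45 Oct 18, 2003 + 3h25m = 10:10 Oct 18, 2003.

10:10 on Oct 18, 2003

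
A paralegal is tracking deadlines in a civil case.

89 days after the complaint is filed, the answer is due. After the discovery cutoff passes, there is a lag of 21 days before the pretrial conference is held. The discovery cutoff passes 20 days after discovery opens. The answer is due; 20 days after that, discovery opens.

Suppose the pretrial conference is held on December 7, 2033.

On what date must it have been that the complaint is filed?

July 10, 2033

The pretrial conference is held: Dec 7, 2033.
The discovery cutoff passes: Dec 7, 2033 − 21 days = Nov 16, 2033.
Discovery opens: Nov 16, 2033 − 20 days = Oct 27, 2033.
The answer is due: Oct 27, 2033 − 20 days = Oct 7, 2033.
The complaint is filed: Oct 7, 2033 − 89 days = Jul 10, 2033.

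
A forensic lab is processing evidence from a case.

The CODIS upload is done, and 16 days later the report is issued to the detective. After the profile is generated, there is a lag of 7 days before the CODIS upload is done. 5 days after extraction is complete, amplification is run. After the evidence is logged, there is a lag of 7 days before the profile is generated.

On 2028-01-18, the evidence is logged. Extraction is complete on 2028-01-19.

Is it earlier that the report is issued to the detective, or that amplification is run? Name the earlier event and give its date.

The evidence is logged: Jan 18, 2028.
The profile is generated: Jan 18, 2028 + 7 days = Jan 25, 2028.
The CODIS upload is done: Jan 25, 2028 + 7 days = Feb 1, 2028.
The report is issued to the detective: Feb 1, 2028 + 16 days = Feb 17, 2028.
Extraction is complete: Jan 19, 2028.
Amplification is run: Jan 19, 2028 + 5 days = Jan 24, 2028.
Comparing: the report is issued to the detective on Feb 17, 2028 vs amplification is run on Jan 24, 2028. Earlier: amplification is run.

Amplification is run — 2028-01-24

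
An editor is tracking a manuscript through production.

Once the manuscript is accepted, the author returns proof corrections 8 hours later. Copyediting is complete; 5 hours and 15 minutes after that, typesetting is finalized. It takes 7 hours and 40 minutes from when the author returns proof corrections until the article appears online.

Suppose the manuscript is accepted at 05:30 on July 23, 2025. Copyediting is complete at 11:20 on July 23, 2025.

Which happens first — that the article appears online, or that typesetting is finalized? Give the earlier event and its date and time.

The manuscript is accepted: 05:30 Jul 23, 2025.
The author returns proof corrections: 05:30 Jul 23, 2025 + 8h = 13:30 Jul 23, 2025.
The article appears online: 13:30 Jul 23, 2025 + 7h40m = 21:10 Jul 23, 2025.
Copyediting is complete: 11:20 Jul 23, 2025.
Typesetting is finalized: 11:20 Jul 23, 2025 + 5h15m = 16:35 Jul 23, 2025.
Comparing: the article appears online at 21:10 Jul 23, 2025 vs typesetting is finalized at 16:35 Jul 23, 2025. Earlier: typesetting is finalized.

Typesetting is finalized — 16:35 on July 23, 2025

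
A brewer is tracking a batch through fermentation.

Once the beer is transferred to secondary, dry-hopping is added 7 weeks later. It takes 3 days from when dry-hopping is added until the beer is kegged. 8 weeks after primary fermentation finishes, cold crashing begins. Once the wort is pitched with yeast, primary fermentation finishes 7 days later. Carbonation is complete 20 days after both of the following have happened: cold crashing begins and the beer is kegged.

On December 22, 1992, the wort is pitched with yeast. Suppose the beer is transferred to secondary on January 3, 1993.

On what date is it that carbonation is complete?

March 16, 1993

The wort is pitched with yeast: Dec 22, 1992.
Primary fermentation finishes: Dec 22, 1992 + 7 days = Dec 29, 1992.
Cold crashing begins: Dec 29, 1992 + 8 weeks = Feb 23, 1993.
The beer is transferred to secondary: Jan 3, 1993.
Dry-hopping is added: Jan 3, 1993 + 7 weeks = Feb 21, 1993.
The beer is kegged: Feb 21, 1993 + 3 days = Feb 24, 1993.
Both prerequisites met — cold crashing begins (Feb 23, 1993), the beer is kegged (Feb 24, 1993); the later is Feb 24, 1993.
Carbonation is complete: Feb 24, 1993 + 20 days = Mar 16, 1993.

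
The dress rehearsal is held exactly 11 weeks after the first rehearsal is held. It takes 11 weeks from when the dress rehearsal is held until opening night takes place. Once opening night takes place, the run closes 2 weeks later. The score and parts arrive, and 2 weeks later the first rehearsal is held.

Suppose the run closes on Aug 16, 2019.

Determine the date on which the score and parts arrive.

The run closes: Aug 16, 2019.
Opening night takes place: Aug 16, 2019 − 2 weeks = Aug 2, 2019.
The dress rehearsal is held: Aug 2, 2019 − 11 weeks = May 17, 2019.
The first rehearsal is held: May 17, 2019 − 11 weeks = Mar 1, 2019.
The score and parts arrive: Mar 1, 2019 − 2 weeks = Feb 15, 2019.

Feb 15, 2019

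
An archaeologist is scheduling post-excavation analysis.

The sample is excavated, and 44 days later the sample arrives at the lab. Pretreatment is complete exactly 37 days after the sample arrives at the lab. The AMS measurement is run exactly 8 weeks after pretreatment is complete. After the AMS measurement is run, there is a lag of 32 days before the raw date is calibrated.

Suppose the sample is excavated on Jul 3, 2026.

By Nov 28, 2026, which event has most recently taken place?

The AMS measurement is run

The sample is excavated: Jul 3, 2026.
The sample arrives at the lab: Jul 3, 2026 + 44 days = Aug 16, 2026.
Pretreatment is complete: Aug 16, 2026 + 37 days = Sep 22, 2026.
The AMS measurement is run: Sep 22, 2026 + 8 weeks = Nov 17, 2026.
The raw date is calibrated: Nov 17, 2026 + 32 days = Dec 19, 2026.
Nov 28, 2026 falls between when the AMS measurement is run (Nov 17, 2026) and when the raw date is calibrated (Dec 19, 2026).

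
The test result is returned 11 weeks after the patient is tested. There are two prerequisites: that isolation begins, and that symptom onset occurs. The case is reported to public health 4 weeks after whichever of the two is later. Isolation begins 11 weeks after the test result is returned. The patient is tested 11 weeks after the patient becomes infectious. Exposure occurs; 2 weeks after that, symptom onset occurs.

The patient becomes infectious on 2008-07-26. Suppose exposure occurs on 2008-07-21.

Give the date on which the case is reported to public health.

2009-04-11

The patient becomes infectious: Jul 26, 2008.
The patient is tested: Jul 26, 2008 + 11 weeks = Oct 11, 2008.
The test result is returned: Oct 11, 2008 + 11 weeks = Dec 27, 2008.
Isolation begins: Dec 27, 2008 + 11 weeks = Mar 14, 2009.
Exposure occurs: Jul 21, 2008.
Symptom onset occurs: Jul 21, 2008 + 2 weeks = Aug 4, 2008.
Both prerequisites met — isolation begins (Mar 14, 2009), symptom onset occurs (Aug 4, 2008); the later is Mar 14, 2009.
The case is reported to public health: Mar 14, 2009 + 4 weeks = Apr 11, 2009.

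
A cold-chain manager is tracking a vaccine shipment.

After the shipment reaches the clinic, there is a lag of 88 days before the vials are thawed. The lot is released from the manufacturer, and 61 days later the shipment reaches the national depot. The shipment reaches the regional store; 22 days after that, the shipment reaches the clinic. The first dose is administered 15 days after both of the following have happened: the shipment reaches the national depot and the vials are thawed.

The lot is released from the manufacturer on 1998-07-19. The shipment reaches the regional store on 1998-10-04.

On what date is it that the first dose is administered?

The lot is released from the manufacturer: Jul 19, 1998.
The shipment reaches the national depot: Jul 19, 1998 + 61 days = Sep 18, 1998.
The shipment reaches the regional store: Oct 4, 1998.
The shipment reaches the clinic: Oct 4, 1998 + 22 days = Oct 26, 1998.
The vials are thawed: Oct 26, 1998 + 88 days = Jan 22, 1999.
Both prerequisites met — the shipment reaches the national depot (Sep 18, 1998), the vials are thawed (Jan 22, 1999); the later is Jan 22, 1999.
The first dose is administered: Jan 22, 1999 + 15 days = Feb 6, 1999.

1999-02-06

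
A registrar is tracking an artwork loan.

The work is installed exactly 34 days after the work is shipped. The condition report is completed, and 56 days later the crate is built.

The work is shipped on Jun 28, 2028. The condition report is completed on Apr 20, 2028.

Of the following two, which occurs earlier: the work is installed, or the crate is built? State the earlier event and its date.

The crate is built — Jun 15, 2028

The work is shipped: Jun 28, 2028.
The work is installed: Jun 28, 2028 + 34 days = Aug 1, 2028.
The condition report is completed: Apr 20, 2028.
The crate is built: Apr 20, 2028 + 56 days = Jun 15, 2028.
Comparing: the work is installed on Aug 1, 2028 vs the crate is built on Jun 15, 2028. Earlier: the crate is built.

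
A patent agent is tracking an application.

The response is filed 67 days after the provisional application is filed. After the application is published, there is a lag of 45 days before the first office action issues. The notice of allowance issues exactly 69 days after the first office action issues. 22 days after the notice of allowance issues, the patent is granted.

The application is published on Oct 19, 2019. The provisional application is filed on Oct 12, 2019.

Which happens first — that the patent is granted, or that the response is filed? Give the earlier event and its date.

The application is published: Oct 19, 2019.
The first office action issues: Oct 19, 2019 + 45 days = Dec 3, 2019.
The notice of allowance issues: Dec 3, 2019 + 69 days = Feb 10, 2020.
The patent is granted: Feb 10, 2020 + 22 days = Mar 3, 2020.
The provisional application is filed: Oct 12, 2019.
The response is filed: Oct 12, 2019 + 67 days = Dec 18, 2019.
Comparing: the patent is granted on Mar 3, 2020 vs the response is filed on Dec 18, 2019. Earlier: the response is filed.

The response is filed — Dec 18, 2019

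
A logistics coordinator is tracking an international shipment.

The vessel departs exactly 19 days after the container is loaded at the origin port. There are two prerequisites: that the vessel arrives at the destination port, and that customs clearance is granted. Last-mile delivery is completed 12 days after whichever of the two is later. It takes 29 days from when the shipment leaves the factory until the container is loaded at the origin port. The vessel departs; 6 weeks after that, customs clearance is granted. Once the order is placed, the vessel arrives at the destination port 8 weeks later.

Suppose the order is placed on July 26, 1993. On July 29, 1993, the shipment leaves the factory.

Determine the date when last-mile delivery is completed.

The order is placed: Jul 26, 1993.
The vessel arrives at the destination port: Jul 26, 1993 + 8 weeks = Sep 20, 1993.
The shipment leaves the factory: Jul 29, 1993.
The container is loaded at the origin port: Jul 29, 1993 + 29 days = Aug 27, 1993.
The vessel departs: Aug 27, 1993 + 19 days = Sep 15, 1993.
Customs clearance is granted: Sep 15, 1993 + 6 weeks = Oct 27, 1993.
Both prerequisites met — the vessel arrives at the destination port (Sep 20, 1993), customs clearance is granted (Oct 27, 1993); the later is Oct 27, 1993.
Last-mile delivery is completed: Oct 27, 1993 + 12 days = Nov 8, 1993.

November 8, 1993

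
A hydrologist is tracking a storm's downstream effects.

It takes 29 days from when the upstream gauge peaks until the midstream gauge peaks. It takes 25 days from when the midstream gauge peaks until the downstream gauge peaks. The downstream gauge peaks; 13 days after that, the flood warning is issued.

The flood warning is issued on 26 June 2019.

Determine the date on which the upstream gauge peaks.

20 April 2019

The flood warning is issued: Jun 26, 2019.
The downstream gauge peaks: Jun 26, 2019 − 13 days = Jun 13, 2019.
The midstream gauge peaks: Jun 13, 2019 − 25 days = May 19, 2019.
The upstream gauge peaks: May 19, 2019 − 29 days = Apr 20, 2019.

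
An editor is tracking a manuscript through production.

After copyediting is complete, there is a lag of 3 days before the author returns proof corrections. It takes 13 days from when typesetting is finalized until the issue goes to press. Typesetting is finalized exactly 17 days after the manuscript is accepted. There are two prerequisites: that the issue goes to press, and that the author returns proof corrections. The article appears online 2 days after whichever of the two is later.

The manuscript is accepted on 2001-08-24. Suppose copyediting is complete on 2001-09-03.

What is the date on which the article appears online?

The manuscript is accepted: Aug 24, 2001.
Typesetting is finalized: Aug 24, 2001 + 17 days = Sep 10, 2001.
The issue goes to press: Sep 10, 2001 + 13 days = Sep 23, 2001.
Copyediting is complete: Sep 3, 2001.
The author returns proof corrections: Sep 3, 2001 + 3 days = Sep 6, 2001.
Both prerequisites met — the issue goes to press (Sep 23, 2001), the author returns proof corrections (Sep 6, 2001); the later is Sep 23, 2001.
The article appears online: Sep 23, 2001 + 2 days = Sep 25, 2001.

2001-09-25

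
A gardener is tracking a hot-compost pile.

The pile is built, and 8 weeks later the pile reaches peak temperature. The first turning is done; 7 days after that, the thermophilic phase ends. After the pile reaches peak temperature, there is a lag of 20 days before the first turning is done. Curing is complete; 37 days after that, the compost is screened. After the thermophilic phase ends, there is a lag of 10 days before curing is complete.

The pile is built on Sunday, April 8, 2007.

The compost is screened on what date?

Thursday, August 16, 2007

The pile is built: Apr 8, 2007.
The pile reaches peak temperature: Apr 8, 2007 + 8 weeks = Jun 3, 2007.
The first turning is done: Jun 3, 2007 + 20 days = Jun 23, 2007.
The thermophilic phase ends: Jun 23, 2007 + 7 days = Jun 30, 2007.
Curing is complete: Jun 30, 2007 + 10 days = Jul 10, 2007.
The compost is screened: Jul 10, 2007 + 37 days = Aug 16, 2007.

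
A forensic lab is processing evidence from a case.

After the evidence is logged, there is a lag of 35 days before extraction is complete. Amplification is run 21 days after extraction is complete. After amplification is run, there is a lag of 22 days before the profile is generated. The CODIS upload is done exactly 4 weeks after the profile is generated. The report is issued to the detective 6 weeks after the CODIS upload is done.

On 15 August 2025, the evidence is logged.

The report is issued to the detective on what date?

10 January 2026

The evidence is logged: Aug 15, 2025.
Extraction is complete: Aug 15, 2025 + 35 days = Sep 19, 2025.
Amplification is run: Sep 19, 2025 + 21 days = Oct 10, 2025.
The profile is generated: Oct 10, 2025 + 22 days = Nov 1, 2025.
The CODIS upload is done: Nov 1, 2025 + 4 weeks = Nov 29, 2025.
The report is issued to the detective: Nov 29, 2025 + 6 weeks = Jan 10, 2026.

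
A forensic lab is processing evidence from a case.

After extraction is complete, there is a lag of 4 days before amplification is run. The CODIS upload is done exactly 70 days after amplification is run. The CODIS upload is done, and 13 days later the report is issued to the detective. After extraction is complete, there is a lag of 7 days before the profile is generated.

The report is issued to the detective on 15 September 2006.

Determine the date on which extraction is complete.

20 June 2006

The report is issued to the detective: Sep 15, 2006.
The CODIS upload is done: Sep 15, 2006 − 13 days = Sep 2, 2006.
Amplification is run: Sep 2, 2006 − 70 days = Jun 24, 2006.
Extraction is complete: Jun 24, 2006 − 4 days = Jun 20, 2006.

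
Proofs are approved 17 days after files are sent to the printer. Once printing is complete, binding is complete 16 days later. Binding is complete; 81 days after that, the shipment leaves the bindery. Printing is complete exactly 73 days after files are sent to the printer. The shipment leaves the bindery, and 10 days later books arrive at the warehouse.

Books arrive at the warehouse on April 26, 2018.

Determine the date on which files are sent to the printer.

October 28, 2017

Books arrive at the warehouse: Apr 26, 2018.
The shipment leaves the bindery: Apr 26, 2018 − 10 days = Apr 16, 2018.
Binding is complete: Apr 16, 2018 − 81 days = Jan 25, 2018.
Printing is complete: Jan 25, 2018 − 16 days = Jan 9, 2018.
Files are sent to the printer: Jan 9, 2018 − 73 days = Oct 28, 2017.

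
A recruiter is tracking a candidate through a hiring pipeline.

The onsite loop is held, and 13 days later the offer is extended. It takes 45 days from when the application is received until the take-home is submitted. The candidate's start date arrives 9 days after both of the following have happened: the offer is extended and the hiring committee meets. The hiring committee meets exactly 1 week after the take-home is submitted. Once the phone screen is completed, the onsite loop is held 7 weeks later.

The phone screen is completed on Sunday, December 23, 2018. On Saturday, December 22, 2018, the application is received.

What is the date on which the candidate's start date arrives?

Monday, March 4, 2019

The phone screen is completed: Dec 23, 2018.
The onsite loop is held: Dec 23, 2018 + 7 weeks = Feb 10, 2019.
The offer is extended: Feb 10, 2019 + 13 days = Feb 23, 2019.
The application is received: Dec 22, 2018.
The take-home is submitted: Dec 22, 2018 + 45 days = Feb 5, 2019.
The hiring committee meets: Feb 5, 2019 + 1 week = Feb 12, 2019.
Both prerequisites met — the offer is extended (Feb 23, 2019), the hiring committee meets (Feb 12, 2019); the later is Feb 23, 2019.
The candidate's start date arrives: Feb 23, 2019 + 9 days = Mar 4, 2019.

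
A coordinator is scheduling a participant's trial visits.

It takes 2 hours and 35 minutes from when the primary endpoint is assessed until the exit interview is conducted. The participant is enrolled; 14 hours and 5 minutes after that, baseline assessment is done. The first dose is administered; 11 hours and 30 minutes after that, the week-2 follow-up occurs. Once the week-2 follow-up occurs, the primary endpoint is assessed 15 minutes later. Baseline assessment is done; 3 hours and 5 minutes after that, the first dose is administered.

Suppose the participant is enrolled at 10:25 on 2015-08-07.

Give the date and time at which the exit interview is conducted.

17:55 on 2015-08-08

The participant is enrolled: 10:25 Aug 7, 2015.
Baseline assessment is done: 10:25 Aug 7, 2015 + 14h05m = 00:30 Aug 8, 2015.
The first dose is administered: 00:30 Aug 8, 2015 + 3h05m = 03:35 Aug 8, 2015.
The week-2 follow-up occurs: 03:35 Aug 8, 2015 + 11h30m = 15:05 Aug 8, 2015.
The primary endpoint is assessed: 15:05 Aug 8, 2015 + 15m = 15:20 Aug 8, 2015.
The exit interview is conducted: 15:20 Aug 8, 2015 + 2h35m = 17:55 Aug 8, 2015.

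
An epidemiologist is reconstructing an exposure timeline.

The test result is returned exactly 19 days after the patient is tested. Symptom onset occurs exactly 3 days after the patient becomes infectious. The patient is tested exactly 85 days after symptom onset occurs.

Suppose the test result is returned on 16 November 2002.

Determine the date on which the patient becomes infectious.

The test result is returned: Nov 16, 2002.
The patient is tested: Nov 16, 2002 − 19 days = Oct 28, 2002.
Symptom onset occurs: Oct 28, 2002 − 85 days = Aug 4, 2002.
The patient becomes infectious: Aug 4, 2002 − 3 days = Aug 1, 2002.

1 August 2002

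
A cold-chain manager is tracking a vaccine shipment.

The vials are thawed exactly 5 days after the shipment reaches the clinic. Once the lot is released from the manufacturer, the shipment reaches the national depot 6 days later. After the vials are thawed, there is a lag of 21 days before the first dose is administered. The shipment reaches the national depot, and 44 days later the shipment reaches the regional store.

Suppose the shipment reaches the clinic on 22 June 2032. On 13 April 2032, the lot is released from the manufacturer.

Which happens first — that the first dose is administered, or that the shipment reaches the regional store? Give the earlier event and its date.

The shipment reaches the clinic: Jun 22, 2032.
The vials are thawed: Jun 22, 2032 + 5 days = Jun 27, 2032.
The first dose is administered: Jun 27, 2032 + 21 days = Jul 18, 2032.
The lot is released from the manufacturer: Apr 13, 2032.
The shipment reaches the national depot: Apr 13, 2032 + 6 days = Apr 19, 2032.
The shipment reaches the regional store: Apr 19, 2032 + 44 days = Jun 2, 2032.
Comparing: the first dose is administered on Jul 18, 2032 vs the shipment reaches the regional store on Jun 2, 2032. Earlier: the shipment reaches the regional store.

The shipment reaches the regional store — 2 June 2032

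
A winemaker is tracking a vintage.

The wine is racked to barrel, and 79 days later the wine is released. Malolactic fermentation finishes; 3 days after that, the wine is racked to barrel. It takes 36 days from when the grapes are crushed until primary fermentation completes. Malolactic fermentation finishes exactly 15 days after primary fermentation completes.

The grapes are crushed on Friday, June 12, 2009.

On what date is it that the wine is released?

The grapes are crushed: Jun 12, 2009.
Primary fermentation completes: Jun 12, 2009 + 36 days = Jul 18, 2009.
Malolactic fermentation finishes: Jul 18, 2009 + 15 days = Aug 2, 2009.
The wine is racked to barrel: Aug 2, 2009 + 3 days = Aug 5, 2009.
The wine is released: Aug 5, 2009 + 79 days = Oct 23, 2009.

Friday, October 23, 2009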